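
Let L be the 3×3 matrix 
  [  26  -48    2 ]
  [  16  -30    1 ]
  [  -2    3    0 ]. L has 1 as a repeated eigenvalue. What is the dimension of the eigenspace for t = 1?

1

L − 1I = [[25, -48, 2], [16, -31, 1], [-2, 3, -1]].
This matrix has rank 2, so its null space has dimension 3 − 2 = 1.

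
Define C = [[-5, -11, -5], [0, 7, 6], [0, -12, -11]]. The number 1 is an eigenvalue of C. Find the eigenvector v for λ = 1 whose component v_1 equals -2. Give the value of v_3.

-2

C − 1I = [[-6, -11, -5], [0, 6, 6], [0, -12, -12]].
Solving (C − 1I)v = 0 gives the eigenspace spanned by (-2, 2, -2).
With v_1 = -2, v = (-2, 2, -2), so v_3 = -2.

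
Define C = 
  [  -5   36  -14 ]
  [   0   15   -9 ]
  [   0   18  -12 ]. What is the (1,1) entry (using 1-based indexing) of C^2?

25

Characteristic polynomial: r^3 + 2r^2 - 33r - 90 = (r - 6)(r + 3)(r + 5), so the eigenvalues are -5, -3, 6.
r=6: eigenvector (2, 1, 1).
r=-3: eigenvector (-4, -1, -2).
r=-5: eigenvector (1, 0, 0).
P = [[2, -4, 1], [1, -1, 0], [1, -2, 0]], D = diag(6, -3, -5), P⁻¹ = [[0, 2, -1], [0, 1, -1], [1, 0, -2]].
C² = P·diag(36, 9, 25)·P⁻¹ = [[25, 108, -86], [0, 63, -27], [0, 54, -18]].
The requested entry is 25.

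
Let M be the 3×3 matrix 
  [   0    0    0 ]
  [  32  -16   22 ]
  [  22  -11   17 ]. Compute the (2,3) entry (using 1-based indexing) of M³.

Characteristic polynomial: μ^3 - μ^2 - 30μ = μ(μ - 6)(μ + 5), so the eigenvalues are -5, 0, 6.
μ=6: eigenvector (0, 1, 1).
μ=-5: eigenvector (0, 2, 1).
μ=0: eigenvector (1, 2, 0).
P = [[0, 0, 1], [1, 2, 2], [1, 1, 0]], D = diag(6, -5, 0), P⁻¹ = [[2, -1, 2], [-2, 1, -1], [1, 0, 0]].
M³ = P·diag(216, -125, 0)·P⁻¹ = [[0, 0, 0], [932, -466, 682], [682, -341, 557]].
The requested entry is 682.

682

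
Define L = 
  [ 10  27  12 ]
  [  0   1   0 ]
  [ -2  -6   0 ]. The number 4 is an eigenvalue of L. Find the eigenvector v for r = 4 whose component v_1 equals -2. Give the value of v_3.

1

L − 4I = [[6, 27, 12], [0, -3, 0], [-2, -6, -4]].
Solving (L − 4I)v = 0 gives the eigenspace spanned by (-2, 0, 1).
With v_1 = -2, v = (-2, 0, 1), so v_3 = 1.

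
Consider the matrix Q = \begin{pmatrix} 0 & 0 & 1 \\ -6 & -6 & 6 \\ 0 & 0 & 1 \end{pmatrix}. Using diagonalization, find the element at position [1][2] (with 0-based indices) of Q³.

216

Characteristic polynomial: t^3 + 5t^2 - 6t = t(t - 1)(t + 6), so the eigenvalues are -6, 0, 1.
t=0: eigenvector (1, -1, 0).
t=-6: eigenvector (0, 1, 0).
t=1: eigenvector (1, 0, 1).
P = [[1, 0, 1], [-1, 1, 0], [0, 0, 1]], D = diag(0, -6, 1), P⁻¹ = [[1, 0, -1], [1, 1, -1], [0, 0, 1]].
Q³ = P·diag(0, -216, 1)·P⁻¹ = [[0, 0, 1], [-216, -216, 216], [0, 0, 1]].
The requested entry is 216.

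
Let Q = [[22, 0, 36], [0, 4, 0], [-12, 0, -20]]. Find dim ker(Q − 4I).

Q − 4I = [[18, 0, 36], [0, 0, 0], [-12, 0, -24]].
This matrix has rank 1, so its null space has dimension 3 − 1 = 2.

2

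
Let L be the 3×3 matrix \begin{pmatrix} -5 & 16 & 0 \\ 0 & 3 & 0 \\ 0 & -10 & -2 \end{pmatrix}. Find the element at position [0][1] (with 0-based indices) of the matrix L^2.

-32

Characteristic polynomial: t^3 + 4t^2 - 11t - 30 = (t - 3)(t + 2)(t + 5), so the eigenvalues are -5, -2, 3.
t=3: eigenvector (2, 1, -2).
t=-5: eigenvector (1, 0, 0).
t=-2: eigenvector (0, 0, 1).
P = [[2, 1, 0], [1, 0, 0], [-2, 0, 1]], D = diag(3, -5, -2), P⁻¹ = [[0, 1, 0], [1, -2, 0], [0, 2, 1]].
L² = P·diag(9, 25, 4)·P⁻¹ = [[25, -32, 0], [0, 9, 0], [0, -10, 4]].
The requested entry is -32.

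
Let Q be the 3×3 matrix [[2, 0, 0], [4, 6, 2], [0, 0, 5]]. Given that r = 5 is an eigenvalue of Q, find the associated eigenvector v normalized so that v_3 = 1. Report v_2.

Q − 5I = [[-3, 0, 0], [4, 1, 2], [0, 0, 0]].
Solving (Q − 5I)v = 0 gives the eigenspace spanned by (0, -2, 1).
With v_3 = 1, v = (0, -2, 1), so v_2 = -2.

-2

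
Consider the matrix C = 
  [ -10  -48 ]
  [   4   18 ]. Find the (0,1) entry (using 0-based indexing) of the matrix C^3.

Characteristic polynomial: s^2 - 8s + 12 = (s - 6)(s - 2), so the eigenvalues are 2, 6.
s=6: eigenvector (-3, 1).
s=2: eigenvector (4, -1).
P = [[-3, 4], [1, -1]], D = diag(6, 2), P⁻¹ = [[1, 4], [1, 3]].
C³ = P·diag(216, 8)·P⁻¹ = [[-616, -2496], [208, 840]].
The requested entry is -2496.

-2496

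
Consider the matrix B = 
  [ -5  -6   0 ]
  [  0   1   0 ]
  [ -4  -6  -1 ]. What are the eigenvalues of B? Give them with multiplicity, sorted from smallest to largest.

-5, -1, 1

Characteristic polynomial: p(μ) = μ^3 + 5μ^2 - μ - 5 = (μ - 1)(μ + 1)(μ + 5).
Roots (with multiplicity): -5, -1, 1.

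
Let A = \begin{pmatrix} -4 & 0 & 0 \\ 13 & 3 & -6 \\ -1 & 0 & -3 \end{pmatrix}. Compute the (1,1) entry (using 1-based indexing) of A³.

-64

Characteristic polynomial: s^3 + 4s^2 - 9s - 36 = (s - 3)(s + 3)(s + 4), so the eigenvalues are -4, -3, 3.
s=-4: eigenvector (1, -1, 1).
s=-3: eigenvector (0, 1, 1).
s=3: eigenvector (0, -1, 0).
P = [[1, 0, 0], [-1, 1, -1], [1, 1, 0]], D = diag(-4, -3, 3), P⁻¹ = [[1, 0, 0], [-1, 0, 1], [-2, -1, 1]].
A³ = P·diag(-64, -27, 27)·P⁻¹ = [[-64, 0, 0], [145, 27, -54], [-37, 0, -27]].
The requested entry is -64.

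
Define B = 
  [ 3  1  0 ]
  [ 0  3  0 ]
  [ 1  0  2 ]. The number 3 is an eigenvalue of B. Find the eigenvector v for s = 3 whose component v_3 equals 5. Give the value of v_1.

B − 3I = [[0, 1, 0], [0, 0, 0], [1, 0, -1]].
Solving (B − 3I)v = 0 gives the eigenspace spanned by (5, 0, 5).
With v_3 = 5, v = (5, 0, 5), so v_1 = 5.

5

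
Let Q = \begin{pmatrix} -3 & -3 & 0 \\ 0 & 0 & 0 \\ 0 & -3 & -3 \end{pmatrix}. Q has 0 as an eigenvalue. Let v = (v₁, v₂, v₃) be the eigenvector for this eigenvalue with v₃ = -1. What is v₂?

1

Q = [[-3, -3, 0], [0, 0, 0], [0, -3, -3]].
Solving (Q)v = 0 gives the eigenspace spanned by (-1, 1, -1).
With v₃ = -1, v = (-1, 1, -1), so v₂ = 1.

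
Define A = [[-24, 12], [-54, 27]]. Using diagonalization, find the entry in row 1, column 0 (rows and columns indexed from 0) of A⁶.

Characteristic polynomial: s^2 - 3s = s(s - 3), so the eigenvalues are 0, 3.
s=3: eigenvector (4, 9).
s=0: eigenvector (1, 2).
P = [[4, 1], [9, 2]], D = diag(3, 0), P⁻¹ = [[-2, 1], [9, -4]].
A⁶ = P·diag(729, 0)·P⁻¹ = [[-5832, 2916], [-13122, 6561]].
The requested entry is -13122.

-13122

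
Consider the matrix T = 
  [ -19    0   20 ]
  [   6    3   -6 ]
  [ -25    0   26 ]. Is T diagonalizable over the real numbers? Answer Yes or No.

Characteristic polynomial: p(λ) = λ^3 - 10λ^2 + 27λ - 18 = (λ - 6)(λ - 3)(λ - 1).
All 3 eigenvalues are distinct, so T is diagonalizable.

Yes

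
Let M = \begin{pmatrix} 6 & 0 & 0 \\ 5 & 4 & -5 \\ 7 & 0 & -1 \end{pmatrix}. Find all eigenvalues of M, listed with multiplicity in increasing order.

-1, 4, 6

Characteristic polynomial: p(λ) = λ^3 - 9λ^2 + 14λ + 24 = (λ - 6)(λ - 4)(λ + 1).
Roots (with multiplicity): -1, 4, 6.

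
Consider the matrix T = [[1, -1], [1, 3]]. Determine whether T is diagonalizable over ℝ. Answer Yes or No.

No

Characteristic polynomial: p(r) = r^2 - 4r + 4 = (r - 2)^2.
r = 2 has algebraic multiplicity 2; rank(T − 2I) = 1, so geometric multiplicity = 1.
Geometric multiplicity < algebraic multiplicity, so T is not diagonalizable.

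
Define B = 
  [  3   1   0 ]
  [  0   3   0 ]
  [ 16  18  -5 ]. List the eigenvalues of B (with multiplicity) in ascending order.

Characteristic polynomial: p(t) = t^3 - t^2 - 21t + 45 = (t - 3)^2(t + 5).
Roots (with multiplicity): -5, 3, 3.

-5, 3, 3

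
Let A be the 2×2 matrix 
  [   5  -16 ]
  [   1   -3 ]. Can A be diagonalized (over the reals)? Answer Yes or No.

Characteristic polynomial: p(s) = s^2 - 2s + 1 = (s - 1)^2.
s = 1 has algebraic multiplicity 2; rank(A − 1I) = 1, so geometric multiplicity = 1.
Geometric multiplicity < algebraic multiplicity, so A is not diagonalizable.

No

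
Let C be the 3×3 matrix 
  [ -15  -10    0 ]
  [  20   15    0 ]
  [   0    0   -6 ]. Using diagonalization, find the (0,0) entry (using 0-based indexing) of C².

25

Characteristic polynomial: μ^3 + 6μ^2 - 25μ - 150 = (μ - 5)(μ + 5)(μ + 6), so the eigenvalues are -6, -5, 5.
μ=5: eigenvector (1, -2, 0).
μ=-5: eigenvector (1, -1, 0).
μ=-6: eigenvector (0, 0, 1).
P = [[1, 1, 0], [-2, -1, 0], [0, 0, 1]], D = diag(5, -5, -6), P⁻¹ = [[-1, -1, 0], [2, 1, 0], [0, 0, 1]].
C² = P·diag(25, 25, 36)·P⁻¹ = [[25, 0, 0], [0, 25, 0], [0, 0, 36]].
The requested entry is 25.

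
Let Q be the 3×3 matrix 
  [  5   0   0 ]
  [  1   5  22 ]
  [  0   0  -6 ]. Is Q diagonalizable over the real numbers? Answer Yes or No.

No

Characteristic polynomial: p(s) = s^3 - 4s^2 - 35s + 150 = (s - 5)^2(s + 6).
s = 5 has algebraic multiplicity 2; rank(Q − 5I) = 2, so geometric multiplicity = 1.
Geometric multiplicity < algebraic multiplicity, so Q is not diagonalizable.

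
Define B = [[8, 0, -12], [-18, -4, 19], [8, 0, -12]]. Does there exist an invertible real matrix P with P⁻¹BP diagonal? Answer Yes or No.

Characteristic polynomial: p(r) = r^3 + 8r^2 + 16r = r(r + 4)^2.
r = -4 has algebraic multiplicity 2; rank(B + 4I) = 2, so geometric multiplicity = 1.
Geometric multiplicity < algebraic multiplicity, so B is not diagonalizable.

No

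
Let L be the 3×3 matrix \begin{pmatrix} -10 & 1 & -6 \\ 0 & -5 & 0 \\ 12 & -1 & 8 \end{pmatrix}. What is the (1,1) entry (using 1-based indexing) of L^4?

496

Characteristic polynomial: s^3 + 7s^2 + 2s - 40 = (s - 2)(s + 4)(s + 5), so the eigenvalues are -5, -4, 2.
s=2: eigenvector (1, 0, -2).
s=-4: eigenvector (1, 0, -1).
s=-5: eigenvector (-1, 1, 1).
P = [[1, 1, -1], [0, 0, 1], [-2, -1, 1]], D = diag(2, -4, -5), P⁻¹ = [[-1, 0, -1], [2, 1, 1], [0, 1, 0]].
L⁴ = P·diag(16, 256, 625)·P⁻¹ = [[496, -369, 240], [0, 625, 0], [-480, 369, -224]].
The requested entry is 496.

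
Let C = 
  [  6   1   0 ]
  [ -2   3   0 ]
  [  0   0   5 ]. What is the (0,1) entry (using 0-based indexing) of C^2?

Characteristic polynomial: r^3 - 14r^2 + 65r - 100 = (r - 5)^2(r - 4), so the eigenvalues are 4, 5, 5.
r=5: eigenvector (1, -1, 0).
r=4: eigenvector (1, -2, 0).
r=5: eigenvector (0, 0, 1).
P = [[1, 1, 0], [-1, -2, 0], [0, 0, 1]], D = diag(5, 4, 5), P⁻¹ = [[2, 1, 0], [-1, -1, 0], [0, 0, 1]].
C² = P·diag(25, 16, 25)·P⁻¹ = [[34, 9, 0], [-18, 7, 0], [0, 0, 25]].
The requested entry is 9.

9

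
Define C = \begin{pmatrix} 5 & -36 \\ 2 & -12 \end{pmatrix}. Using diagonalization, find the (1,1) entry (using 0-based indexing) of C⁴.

Characteristic polynomial: μ^2 + 7μ + 12 = (μ + 3)(μ + 4), so the eigenvalues are -4, -3.
μ=-4: eigenvector (4, 1).
μ=-3: eigenvector (9, 2).
P = [[4, 9], [1, 2]], D = diag(-4, -3), P⁻¹ = [[-2, 9], [1, -4]].
C⁴ = P·diag(256, 81)·P⁻¹ = [[-1319, 6300], [-350, 1656]].
The requested entry is 1656.

1656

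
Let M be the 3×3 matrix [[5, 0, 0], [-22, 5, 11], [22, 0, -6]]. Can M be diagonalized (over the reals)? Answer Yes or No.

Yes

Characteristic polynomial: p(s) = s^3 - 4s^2 - 35s + 150 = (s - 5)^2(s + 6).
s = 5 has algebraic multiplicity 2; rank(M − 5I) = 1, so geometric multiplicity = 2.
Every eigenvalue has geometric = algebraic multiplicity, so M is diagonalizable.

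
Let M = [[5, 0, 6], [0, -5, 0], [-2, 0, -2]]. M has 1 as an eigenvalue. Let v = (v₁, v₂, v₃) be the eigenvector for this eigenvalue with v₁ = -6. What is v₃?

4

M − 1I = [[4, 0, 6], [0, -6, 0], [-2, 0, -3]].
Solving (M − 1I)v = 0 gives the eigenspace spanned by (-6, 0, 4).
With v₁ = -6, v = (-6, 0, 4), so v₃ = 4.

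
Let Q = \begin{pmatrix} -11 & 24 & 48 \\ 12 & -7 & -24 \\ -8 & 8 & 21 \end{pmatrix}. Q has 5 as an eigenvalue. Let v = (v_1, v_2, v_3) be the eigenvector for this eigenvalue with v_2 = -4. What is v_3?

2

Q − 5I = [[-16, 24, 48], [12, -12, -24], [-8, 8, 16]].
Solving (Q − 5I)v = 0 gives the eigenspace spanned by (0, -4, 2).
With v_2 = -4, v = (0, -4, 2), so v_3 = 2.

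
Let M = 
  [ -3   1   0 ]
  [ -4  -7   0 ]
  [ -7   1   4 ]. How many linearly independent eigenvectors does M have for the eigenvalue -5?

M + 5I = [[2, 1, 0], [-4, -2, 0], [-7, 1, 9]].
This matrix has rank 2, so its null space has dimension 3 − 2 = 1.

1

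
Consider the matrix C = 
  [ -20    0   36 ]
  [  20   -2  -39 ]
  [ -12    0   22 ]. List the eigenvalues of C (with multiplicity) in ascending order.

-2, -2, 4

Characteristic polynomial: p(μ) = μ^3 - 12μ - 16 = (μ - 4)(μ + 2)^2.
Roots (with multiplicity): -2, -2, 4.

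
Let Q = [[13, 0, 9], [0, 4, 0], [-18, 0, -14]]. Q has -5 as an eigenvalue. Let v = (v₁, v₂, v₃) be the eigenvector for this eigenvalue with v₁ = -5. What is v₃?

Q + 5I = [[18, 0, 9], [0, 9, 0], [-18, 0, -9]].
Solving (Q + 5I)v = 0 gives the eigenspace spanned by (-5, 0, 10).
With v₁ = -5, v = (-5, 0, 10), so v₃ = 10.

10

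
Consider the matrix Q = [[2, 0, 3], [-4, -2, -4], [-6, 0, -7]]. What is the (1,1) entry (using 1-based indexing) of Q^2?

Characteristic polynomial: r^3 + 7r^2 + 14r + 8 = (r + 1)(r + 2)(r + 4), so the eigenvalues are -4, -2, -1.
r=-4: eigenvector (-1, 2, 2).
r=-2: eigenvector (0, 1, 0).
r=-1: eigenvector (1, 0, -1).
P = [[-1, 0, 1], [2, 1, 0], [2, 0, -1]], D = diag(-4, -2, -1), P⁻¹ = [[1, 0, 1], [-2, 1, -2], [2, 0, 1]].
Q² = P·diag(16, 4, 1)·P⁻¹ = [[-14, 0, -15], [24, 4, 24], [30, 0, 31]].
The requested entry is -14.

-14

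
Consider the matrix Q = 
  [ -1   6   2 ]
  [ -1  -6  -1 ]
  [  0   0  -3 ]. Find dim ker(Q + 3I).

2

Q + 3I = [[2, 6, 2], [-1, -3, -1], [0, 0, 0]].
This matrix has rank 1, so its null space has dimension 3 − 1 = 2.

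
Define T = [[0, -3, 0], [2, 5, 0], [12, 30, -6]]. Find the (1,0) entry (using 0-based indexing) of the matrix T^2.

Characteristic polynomial: r^3 + r^2 - 24r + 36 = (r - 3)(r - 2)(r + 6), so the eigenvalues are -6, 2, 3.
r=2: eigenvector (3, -2, -3).
r=3: eigenvector (-1, 1, 2).
r=-6: eigenvector (0, 0, 1).
P = [[3, -1, 0], [-2, 1, 0], [-3, 2, 1]], D = diag(2, 3, -6), P⁻¹ = [[1, 1, 0], [2, 3, 0], [-1, -3, 1]].
T² = P·diag(4, 9, 36)·P⁻¹ = [[-6, -15, 0], [10, 19, 0], [-12, -66, 36]].
The requested entry is 10.

10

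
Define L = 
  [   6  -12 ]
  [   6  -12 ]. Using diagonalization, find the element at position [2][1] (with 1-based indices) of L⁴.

Characteristic polynomial: λ^2 + 6λ = λ(λ + 6), so the eigenvalues are -6, 0.
λ=-6: eigenvector (-1, -1).
λ=0: eigenvector (2, 1).
P = [[-1, 2], [-1, 1]], D = diag(-6, 0), P⁻¹ = [[1, -2], [1, -1]].
L⁴ = P·diag(1296, 0)·P⁻¹ = [[-1296, 2592], [-1296, 2592]].
The requested entry is -1296.

-1296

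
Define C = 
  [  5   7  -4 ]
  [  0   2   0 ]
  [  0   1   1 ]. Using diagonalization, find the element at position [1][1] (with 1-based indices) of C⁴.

Characteristic polynomial: s^3 - 8s^2 + 17s - 10 = (s - 5)(s - 2)(s - 1), so the eigenvalues are 1, 2, 5.
s=5: eigenvector (1, 0, 0).
s=2: eigenvector (-1, 1, 1).
s=1: eigenvector (1, 0, 1).
P = [[1, -1, 1], [0, 1, 0], [0, 1, 1]], D = diag(5, 2, 1), P⁻¹ = [[1, 2, -1], [0, 1, 0], [0, -1, 1]].
C⁴ = P·diag(625, 16, 1)·P⁻¹ = [[625, 1233, -624], [0, 16, 0], [0, 15, 1]].
The requested entry is 625.

625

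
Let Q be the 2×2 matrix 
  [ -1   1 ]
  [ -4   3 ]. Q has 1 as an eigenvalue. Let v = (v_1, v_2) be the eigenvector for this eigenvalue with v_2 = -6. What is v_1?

Q − 1I = [[-2, 1], [-4, 2]].
Solving (Q − 1I)v = 0 gives the eigenspace spanned by (-3, -6).
With v_2 = -6, v = (-3, -6), so v_1 = -3.

-3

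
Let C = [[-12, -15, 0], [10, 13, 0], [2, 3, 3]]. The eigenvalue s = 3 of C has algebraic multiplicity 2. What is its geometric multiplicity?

1

C − 3I = [[-15, -15, 0], [10, 10, 0], [2, 3, 0]].
This matrix has rank 2, so its null space has dimension 3 − 2 = 1.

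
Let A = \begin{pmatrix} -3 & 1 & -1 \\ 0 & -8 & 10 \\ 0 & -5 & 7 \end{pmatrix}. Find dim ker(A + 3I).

1

A + 3I = [[0, 1, -1], [0, -5, 10], [0, -5, 10]].
This matrix has rank 2, so its null space has dimension 3 − 2 = 1.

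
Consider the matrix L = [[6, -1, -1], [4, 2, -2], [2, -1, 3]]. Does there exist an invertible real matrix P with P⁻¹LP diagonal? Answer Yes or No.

Characteristic polynomial: p(μ) = μ^3 - 11μ^2 + 40μ - 48 = (μ - 4)^2(μ - 3).
μ = 4 has algebraic multiplicity 2; rank(L − 4I) = 1, so geometric multiplicity = 2.
Every eigenvalue has geometric = algebraic multiplicity, so L is diagonalizable.

Yes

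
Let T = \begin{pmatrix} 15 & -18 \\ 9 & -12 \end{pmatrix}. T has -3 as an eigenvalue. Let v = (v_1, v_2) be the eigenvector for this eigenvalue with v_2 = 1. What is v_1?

1

T + 3I = [[18, -18], [9, -9]].
Solving (T + 3I)v = 0 gives the eigenspace spanned by (1, 1).
With v_2 = 1, v = (1, 1), so v_1 = 1.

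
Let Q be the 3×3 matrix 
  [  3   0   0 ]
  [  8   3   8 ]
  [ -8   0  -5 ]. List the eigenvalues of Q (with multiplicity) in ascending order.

Characteristic polynomial: p(t) = t^3 - t^2 - 21t + 45 = (t - 3)^2(t + 5).
Roots (with multiplicity): -5, 3, 3.

-5, 3, 3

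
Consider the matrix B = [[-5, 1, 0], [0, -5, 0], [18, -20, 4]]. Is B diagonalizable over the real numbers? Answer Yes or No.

Characteristic polynomial: p(r) = r^3 + 6r^2 - 15r - 100 = (r - 4)(r + 5)^2.
r = -5 has algebraic multiplicity 2; rank(B + 5I) = 2, so geometric multiplicity = 1.
Geometric multiplicity < algebraic multiplicity, so B is not diagonalizable.

No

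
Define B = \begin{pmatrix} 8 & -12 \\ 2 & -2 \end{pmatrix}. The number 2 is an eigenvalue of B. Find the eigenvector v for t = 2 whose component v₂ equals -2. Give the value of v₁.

-4

B − 2I = [[6, -12], [2, -4]].
Solving (B − 2I)v = 0 gives the eigenspace spanned by (-4, -2).
With v₂ = -2, v = (-4, -2), so v₁ = -4.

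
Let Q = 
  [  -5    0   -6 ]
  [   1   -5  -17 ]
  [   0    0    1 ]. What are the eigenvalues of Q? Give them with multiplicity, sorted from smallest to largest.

Characteristic polynomial: p(μ) = μ^3 + 9μ^2 + 15μ - 25 = (μ - 1)(μ + 5)^2.
Roots (with multiplicity): -5, -5, 1.

-5, -5, 1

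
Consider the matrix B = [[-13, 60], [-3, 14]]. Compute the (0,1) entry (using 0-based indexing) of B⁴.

300

Characteristic polynomial: s^2 - s - 2 = (s - 2)(s + 1), so the eigenvalues are -1, 2.
s=-1: eigenvector (5, 1).
s=2: eigenvector (4, 1).
P = [[5, 4], [1, 1]], D = diag(-1, 2), P⁻¹ = [[1, -4], [-1, 5]].
B⁴ = P·diag(1, 16)·P⁻¹ = [[-59, 300], [-15, 76]].
The requested entry is 300.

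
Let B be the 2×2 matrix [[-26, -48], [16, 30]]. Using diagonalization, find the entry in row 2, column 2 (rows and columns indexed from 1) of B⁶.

186432

Characteristic polynomial: λ^2 - 4λ - 12 = (λ - 6)(λ + 2), so the eigenvalues are -2, 6.
λ=6: eigenvector (-3, 2).
λ=-2: eigenvector (-2, 1).
P = [[-3, -2], [2, 1]], D = diag(6, -2), P⁻¹ = [[1, 2], [-2, -3]].
B⁶ = P·diag(46656, 64)·P⁻¹ = [[-139712, -279552], [93184, 186432]].
The requested entry is 186432.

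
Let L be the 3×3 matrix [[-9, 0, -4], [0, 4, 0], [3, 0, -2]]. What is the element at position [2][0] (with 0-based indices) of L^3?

Characteristic polynomial: t^3 + 7t^2 - 14t - 120 = (t - 4)(t + 5)(t + 6), so the eigenvalues are -6, -5, 4.
t=-6: eigenvector (4, 0, -3).
t=4: eigenvector (0, 1, 0).
t=-5: eigenvector (-1, 0, 1).
P = [[4, 0, -1], [0, 1, 0], [-3, 0, 1]], D = diag(-6, 4, -5), P⁻¹ = [[1, 0, 1], [0, 1, 0], [3, 0, 4]].
L³ = P·diag(-216, 64, -125)·P⁻¹ = [[-489, 0, -364], [0, 64, 0], [273, 0, 148]].
The requested entry is 273.

273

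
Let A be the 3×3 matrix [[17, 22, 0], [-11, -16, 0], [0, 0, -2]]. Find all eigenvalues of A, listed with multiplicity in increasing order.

Characteristic polynomial: p(r) = r^3 + r^2 - 32r - 60 = (r - 6)(r + 2)(r + 5).
Roots (with multiplicity): -5, -2, 6.

-5, -2, 6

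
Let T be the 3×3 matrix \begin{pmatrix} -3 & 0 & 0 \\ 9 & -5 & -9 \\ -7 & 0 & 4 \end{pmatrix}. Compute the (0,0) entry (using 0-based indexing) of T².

Characteristic polynomial: s^3 + 4s^2 - 17s - 60 = (s - 4)(s + 3)(s + 5), so the eigenvalues are -5, -3, 4.
s=-3: eigenvector (1, 0, 1).
s=-5: eigenvector (0, 1, 0).
s=4: eigenvector (0, -1, 1).
P = [[1, 0, 0], [0, 1, -1], [1, 0, 1]], D = diag(-3, -5, 4), P⁻¹ = [[1, 0, 0], [-1, 1, 1], [-1, 0, 1]].
T² = P·diag(9, 25, 16)·P⁻¹ = [[9, 0, 0], [-9, 25, 9], [-7, 0, 16]].
The requested entry is 9.

9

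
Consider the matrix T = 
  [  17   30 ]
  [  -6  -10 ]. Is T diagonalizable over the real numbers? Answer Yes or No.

Yes

Characteristic polynomial: p(s) = s^2 - 7s + 10 = (s - 5)(s - 2).
All 2 eigenvalues are distinct, so T is diagonalizable.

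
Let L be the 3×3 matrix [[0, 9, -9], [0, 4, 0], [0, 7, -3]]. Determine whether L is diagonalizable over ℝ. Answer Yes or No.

Characteristic polynomial: p(μ) = μ^3 - μ^2 - 12μ = μ(μ - 4)(μ + 3).
All 3 eigenvalues are distinct, so L is diagonalizable.

Yes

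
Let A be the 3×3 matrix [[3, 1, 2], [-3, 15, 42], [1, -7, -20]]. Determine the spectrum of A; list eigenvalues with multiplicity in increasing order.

-6, 2, 2

Characteristic polynomial: p(μ) = μ^3 + 2μ^2 - 20μ + 24 = (μ - 2)^2(μ + 6).
Roots (with multiplicity): -6, 2, 2.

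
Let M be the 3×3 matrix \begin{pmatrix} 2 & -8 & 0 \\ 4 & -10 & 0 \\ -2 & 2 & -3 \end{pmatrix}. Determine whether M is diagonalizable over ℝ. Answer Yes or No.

Characteristic polynomial: p(r) = r^3 + 11r^2 + 36r + 36 = (r + 2)(r + 3)(r + 6).
All 3 eigenvalues are distinct, so M is diagonalizable.

Yes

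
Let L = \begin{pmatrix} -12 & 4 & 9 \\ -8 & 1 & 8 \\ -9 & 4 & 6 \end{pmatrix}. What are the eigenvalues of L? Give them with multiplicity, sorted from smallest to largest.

Characteristic polynomial: p(r) = r^3 + 5r^2 + 3r - 9 = (r - 1)(r + 3)^2.
Roots (with multiplicity): -3, -3, 1.

-3, -3, 1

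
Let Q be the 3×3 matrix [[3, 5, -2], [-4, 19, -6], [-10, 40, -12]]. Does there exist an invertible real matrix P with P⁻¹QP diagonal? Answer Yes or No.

Characteristic polynomial: p(μ) = μ^3 - 10μ^2 + 33μ - 36 = (μ - 4)(μ - 3)^2.
μ = 3 has algebraic multiplicity 2; rank(Q − 3I) = 2, so geometric multiplicity = 1.
Geometric multiplicity < algebraic multiplicity, so Q is not diagonalizable.

No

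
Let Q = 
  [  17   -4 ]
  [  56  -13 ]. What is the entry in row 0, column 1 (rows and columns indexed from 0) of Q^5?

-484

Characteristic polynomial: r^2 - 4r + 3 = (r - 3)(r - 1), so the eigenvalues are 1, 3.
r=3: eigenvector (2, 7).
r=1: eigenvector (1, 4).
P = [[2, 1], [7, 4]], D = diag(3, 1), P⁻¹ = [[4, -1], [-7, 2]].
Q⁵ = P·diag(243, 1)·P⁻¹ = [[1937, -484], [6776, -1693]].
The requested entry is -484.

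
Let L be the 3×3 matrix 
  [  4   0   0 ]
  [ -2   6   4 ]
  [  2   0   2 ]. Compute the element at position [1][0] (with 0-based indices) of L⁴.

Characteristic polynomial: μ^3 - 12μ^2 + 44μ - 48 = (μ - 6)(μ - 4)(μ - 2), so the eigenvalues are 2, 4, 6.
μ=4: eigenvector (1, -1, 1).
μ=2: eigenvector (0, -1, 1).
μ=6: eigenvector (0, 1, 0).
P = [[1, 0, 0], [-1, -1, 1], [1, 1, 0]], D = diag(4, 2, 6), P⁻¹ = [[1, 0, 0], [-1, 0, 1], [0, 1, 1]].
L⁴ = P·diag(256, 16, 1296)·P⁻¹ = [[256, 0, 0], [-240, 1296, 1280], [240, 0, 16]].
The requested entry is -240.

-240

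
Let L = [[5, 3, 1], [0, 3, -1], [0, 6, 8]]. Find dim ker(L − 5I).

L − 5I = [[0, 3, 1], [0, -2, -1], [0, 6, 3]].
This matrix has rank 2, so its null space has dimension 3 − 2 = 1.

1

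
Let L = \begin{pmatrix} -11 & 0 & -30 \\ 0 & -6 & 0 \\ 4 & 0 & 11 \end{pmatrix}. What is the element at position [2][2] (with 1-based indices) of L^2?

36

Characteristic polynomial: λ^3 + 6λ^2 - λ - 6 = (λ - 1)(λ + 1)(λ + 6), so the eigenvalues are -6, -1, 1.
λ=-1: eigenvector (3, 0, -1).
λ=-6: eigenvector (0, 1, 0).
λ=1: eigenvector (-5, 0, 2).
P = [[3, 0, -5], [0, 1, 0], [-1, 0, 2]], D = diag(-1, -6, 1), P⁻¹ = [[2, 0, 5], [0, 1, 0], [1, 0, 3]].
L² = P·diag(1, 36, 1)·P⁻¹ = [[1, 0, 0], [0, 36, 0], [0, 0, 1]].
The requested entry is 36.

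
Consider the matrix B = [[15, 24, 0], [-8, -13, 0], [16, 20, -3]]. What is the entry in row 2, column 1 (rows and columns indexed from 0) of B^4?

Characteristic polynomial: λ^3 + λ^2 - 9λ - 9 = (λ - 3)(λ + 1)(λ + 3), so the eigenvalues are -3, -1, 3.
λ=-1: eigenvector (-3, 2, -4).
λ=3: eigenvector (-2, 1, -2).
λ=-3: eigenvector (0, 0, 1).
P = [[-3, -2, 0], [2, 1, 0], [-4, -2, 1]], D = diag(-1, 3, -3), P⁻¹ = [[1, 2, 0], [-2, -3, 0], [0, 2, 1]].
B⁴ = P·diag(1, 81, 81)·P⁻¹ = [[321, 480, 0], [-160, -239, 0], [320, 640, 81]].
The requested entry is 640.

640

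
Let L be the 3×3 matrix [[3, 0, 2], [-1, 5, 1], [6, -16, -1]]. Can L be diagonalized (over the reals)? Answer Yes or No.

No

Characteristic polynomial: p(s) = s^3 - 7s^2 + 11s - 5 = (s - 5)(s - 1)^2.
s = 1 has algebraic multiplicity 2; rank(L − 1I) = 2, so geometric multiplicity = 1.
Geometric multiplicity < algebraic multiplicity, so L is not diagonalizable.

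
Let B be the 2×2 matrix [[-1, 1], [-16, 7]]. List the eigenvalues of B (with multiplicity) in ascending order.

3, 3

Characteristic polynomial: p(r) = r^2 - 6r + 9 = (r - 3)^2.
Roots (with multiplicity): 3, 3.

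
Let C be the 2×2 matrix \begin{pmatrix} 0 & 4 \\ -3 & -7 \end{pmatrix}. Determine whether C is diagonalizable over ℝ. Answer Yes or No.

Yes

Characteristic polynomial: p(r) = r^2 + 7r + 12 = (r + 3)(r + 4).
All 2 eigenvalues are distinct, so C is diagonalizable.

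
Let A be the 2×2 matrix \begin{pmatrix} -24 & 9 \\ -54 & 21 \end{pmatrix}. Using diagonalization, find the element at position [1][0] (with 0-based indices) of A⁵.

-48114

Characteristic polynomial: λ^2 + 3λ - 18 = (λ - 3)(λ + 6), so the eigenvalues are -6, 3.
λ=3: eigenvector (1, 3).
λ=-6: eigenvector (-1, -2).
P = [[1, -1], [3, -2]], D = diag(3, -6), P⁻¹ = [[-2, 1], [-3, 1]].
A⁵ = P·diag(243, -7776)·P⁻¹ = [[-23814, 8019], [-48114, 16281]].
The requested entry is -48114.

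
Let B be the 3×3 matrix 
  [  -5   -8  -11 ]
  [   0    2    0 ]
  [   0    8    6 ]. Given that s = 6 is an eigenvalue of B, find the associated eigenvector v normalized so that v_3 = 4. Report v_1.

B − 6I = [[-11, -8, -11], [0, -4, 0], [0, 8, 0]].
Solving (B − 6I)v = 0 gives the eigenspace spanned by (-4, 0, 4).
With v_3 = 4, v = (-4, 0, 4), so v_1 = -4.

-4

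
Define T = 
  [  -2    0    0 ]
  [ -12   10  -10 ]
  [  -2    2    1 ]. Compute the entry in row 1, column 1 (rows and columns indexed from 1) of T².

4

Characteristic polynomial: r^3 - 9r^2 + 8r + 60 = (r - 6)(r - 5)(r + 2), so the eigenvalues are -2, 5, 6.
r=-2: eigenvector (1, 1, 0).
r=6: eigenvector (0, 5, 2).
r=5: eigenvector (0, 2, 1).
P = [[1, 0, 0], [1, 5, 2], [0, 2, 1]], D = diag(-2, 6, 5), P⁻¹ = [[1, 0, 0], [-1, 1, -2], [2, -2, 5]].
T² = P·diag(4, 36, 25)·P⁻¹ = [[4, 0, 0], [-76, 80, -110], [-22, 22, -19]].
The requested entry is 4.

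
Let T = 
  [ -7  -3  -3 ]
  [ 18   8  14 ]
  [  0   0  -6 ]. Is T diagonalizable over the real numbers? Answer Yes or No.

Yes

Characteristic polynomial: p(s) = s^3 + 5s^2 - 8s - 12 = (s - 2)(s + 1)(s + 6).
All 3 eigenvalues are distinct, so T is diagonalizable.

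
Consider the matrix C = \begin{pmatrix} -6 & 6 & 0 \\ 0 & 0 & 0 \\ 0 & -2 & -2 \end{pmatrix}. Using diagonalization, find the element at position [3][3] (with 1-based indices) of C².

Characteristic polynomial: t^3 + 8t^2 + 12t = t(t + 2)(t + 6), so the eigenvalues are -6, -2, 0.
t=-6: eigenvector (1, 0, 0).
t=0: eigenvector (1, 1, -1).
t=-2: eigenvector (0, 0, 1).
P = [[1, 1, 0], [0, 1, 0], [0, -1, 1]], D = diag(-6, 0, -2), P⁻¹ = [[1, -1, 0], [0, 1, 0], [0, 1, 1]].
C² = P·diag(36, 0, 4)·P⁻¹ = [[36, -36, 0], [0, 0, 0], [0, 4, 4]].
The requested entry is 4.

4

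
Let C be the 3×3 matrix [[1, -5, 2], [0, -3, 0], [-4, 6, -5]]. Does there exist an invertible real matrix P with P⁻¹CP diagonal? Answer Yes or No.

Characteristic polynomial: p(r) = r^3 + 7r^2 + 15r + 9 = (r + 1)(r + 3)^2.
r = -3 has algebraic multiplicity 2; rank(C + 3I) = 2, so geometric multiplicity = 1.
Geometric multiplicity < algebraic multiplicity, so C is not diagonalizable.

No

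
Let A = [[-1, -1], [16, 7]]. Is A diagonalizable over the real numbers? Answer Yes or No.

No

Characteristic polynomial: p(λ) = λ^2 - 6λ + 9 = (λ - 3)^2.
λ = 3 has algebraic multiplicity 2; rank(A − 3I) = 1, so geometric multiplicity = 1.
Geometric multiplicity < algebraic multiplicity, so A is not diagonalizable.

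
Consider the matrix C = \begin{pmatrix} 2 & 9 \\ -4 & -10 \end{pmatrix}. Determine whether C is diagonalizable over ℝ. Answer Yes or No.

No

Characteristic polynomial: p(t) = t^2 + 8t + 16 = (t + 4)^2.
t = -4 has algebraic multiplicity 2; rank(C + 4I) = 1, so geometric multiplicity = 1.
Geometric multiplicity < algebraic multiplicity, so C is not diagonalizable.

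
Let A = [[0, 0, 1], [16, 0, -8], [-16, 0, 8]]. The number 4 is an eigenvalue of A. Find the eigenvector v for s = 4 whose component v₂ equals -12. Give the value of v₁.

3

A − 4I = [[-4, 0, 1], [16, -4, -8], [-16, 0, 4]].
Solving (A − 4I)v = 0 gives the eigenspace spanned by (3, -12, 12).
With v₂ = -12, v = (3, -12, 12), so v₁ = 3.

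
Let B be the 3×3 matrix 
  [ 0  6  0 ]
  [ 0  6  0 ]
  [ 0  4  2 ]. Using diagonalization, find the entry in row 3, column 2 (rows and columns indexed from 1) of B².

32

Characteristic polynomial: λ^3 - 8λ^2 + 12λ = λ(λ - 6)(λ - 2), so the eigenvalues are 0, 2, 6.
λ=0: eigenvector (1, 0, 0).
λ=6: eigenvector (1, 1, 1).
λ=2: eigenvector (0, 0, 1).
P = [[1, 1, 0], [0, 1, 0], [0, 1, 1]], D = diag(0, 6, 2), P⁻¹ = [[1, -1, 0], [0, 1, 0], [0, -1, 1]].
B² = P·diag(0, 36, 4)·P⁻¹ = [[0, 36, 0], [0, 36, 0], [0, 32, 4]].
The requested entry is 32.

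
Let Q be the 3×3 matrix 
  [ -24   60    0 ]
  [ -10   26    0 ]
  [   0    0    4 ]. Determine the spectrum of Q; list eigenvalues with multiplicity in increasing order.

-4, 4, 6

Characteristic polynomial: p(μ) = μ^3 - 6μ^2 - 16μ + 96 = (μ - 6)(μ - 4)(μ + 4).
Roots (with multiplicity): -4, 4, 6.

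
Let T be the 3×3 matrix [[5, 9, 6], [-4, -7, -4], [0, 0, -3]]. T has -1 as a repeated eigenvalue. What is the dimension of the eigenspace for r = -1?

T + 1I = [[6, 9, 6], [-4, -6, -4], [0, 0, -2]].
This matrix has rank 2, so its null space has dimension 3 − 2 = 1.

1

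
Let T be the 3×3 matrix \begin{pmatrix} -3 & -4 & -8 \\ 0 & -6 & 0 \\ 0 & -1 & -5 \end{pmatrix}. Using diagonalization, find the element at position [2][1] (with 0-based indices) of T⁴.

Characteristic polynomial: r^3 + 14r^2 + 63r + 90 = (r + 3)(r + 5)(r + 6), so the eigenvalues are -6, -5, -3.
r=-3: eigenvector (1, 0, 0).
r=-6: eigenvector (4, 1, 1).
r=-5: eigenvector (4, 0, 1).
P = [[1, 4, 4], [0, 1, 0], [0, 1, 1]], D = diag(-3, -6, -5), P⁻¹ = [[1, 0, -4], [0, 1, 0], [0, -1, 1]].
T⁴ = P·diag(81, 1296, 625)·P⁻¹ = [[81, 2684, 2176], [0, 1296, 0], [0, 671, 625]].
The requested entry is 671.

671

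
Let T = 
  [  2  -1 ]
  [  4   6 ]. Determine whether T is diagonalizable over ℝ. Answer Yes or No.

No

Characteristic polynomial: p(λ) = λ^2 - 8λ + 16 = (λ - 4)^2.
λ = 4 has algebraic multiplicity 2; rank(T − 4I) = 1, so geometric multiplicity = 1.
Geometric multiplicity < algebraic multiplicity, so T is not diagonalizable.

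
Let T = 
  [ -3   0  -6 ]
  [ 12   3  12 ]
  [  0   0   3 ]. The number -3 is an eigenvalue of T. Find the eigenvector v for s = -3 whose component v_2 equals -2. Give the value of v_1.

1

T + 3I = [[0, 0, -6], [12, 6, 12], [0, 0, 6]].
Solving (T + 3I)v = 0 gives the eigenspace spanned by (1, -2, 0).
With v_2 = -2, v = (1, -2, 0), so v_1 = 1.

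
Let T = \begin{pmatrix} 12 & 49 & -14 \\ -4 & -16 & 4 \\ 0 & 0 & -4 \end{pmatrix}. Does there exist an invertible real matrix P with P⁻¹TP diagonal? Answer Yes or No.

No

Characteristic polynomial: p(μ) = μ^3 + 8μ^2 + 20μ + 16 = (μ + 2)^2(μ + 4).
μ = -2 has algebraic multiplicity 2; rank(T + 2I) = 2, so geometric multiplicity = 1.
Geometric multiplicity < algebraic multiplicity, so T is not diagonalizable.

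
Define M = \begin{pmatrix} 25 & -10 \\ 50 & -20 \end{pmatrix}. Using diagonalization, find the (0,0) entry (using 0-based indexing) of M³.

625

Characteristic polynomial: μ^2 - 5μ = μ(μ - 5), so the eigenvalues are 0, 5.
μ=5: eigenvector (1, 2).
μ=0: eigenvector (2, 5).
P = [[1, 2], [2, 5]], D = diag(5, 0), P⁻¹ = [[5, -2], [-2, 1]].
M³ = P·diag(125, 0)·P⁻¹ = [[625, -250], [1250, -500]].
The requested entry is 625.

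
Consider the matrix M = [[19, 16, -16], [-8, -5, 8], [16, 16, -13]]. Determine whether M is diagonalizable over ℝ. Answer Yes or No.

Characteristic polynomial: p(r) = r^3 - r^2 - 21r + 45 = (r - 3)^2(r + 5).
r = 3 has algebraic multiplicity 2; rank(M − 3I) = 1, so geometric multiplicity = 2.
Every eigenvalue has geometric = algebraic multiplicity, so M is diagonalizable.

Yes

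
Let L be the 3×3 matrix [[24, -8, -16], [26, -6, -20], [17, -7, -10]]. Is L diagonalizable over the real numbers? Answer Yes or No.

Characteristic polynomial: p(μ) = μ^3 - 8μ^2 + 16μ = μ(μ - 4)^2.
μ = 4 has algebraic multiplicity 2; rank(L − 4I) = 2, so geometric multiplicity = 1.
Geometric multiplicity < algebraic multiplicity, so L is not diagonalizable.

No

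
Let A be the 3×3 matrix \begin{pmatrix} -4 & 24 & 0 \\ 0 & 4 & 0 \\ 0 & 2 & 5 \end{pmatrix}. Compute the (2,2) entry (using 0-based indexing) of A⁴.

Characteristic polynomial: s^3 - 5s^2 - 16s + 80 = (s - 5)(s - 4)(s + 4), so the eigenvalues are -4, 4, 5.
s=4: eigenvector (3, 1, -2).
s=-4: eigenvector (1, 0, 0).
s=5: eigenvector (0, 0, 1).
P = [[3, 1, 0], [1, 0, 0], [-2, 0, 1]], D = diag(4, -4, 5), P⁻¹ = [[0, 1, 0], [1, -3, 0], [0, 2, 1]].
A⁴ = P·diag(256, 256, 625)·P⁻¹ = [[256, 0, 0], [0, 256, 0], [0, 738, 625]].
The requested entry is 625.

625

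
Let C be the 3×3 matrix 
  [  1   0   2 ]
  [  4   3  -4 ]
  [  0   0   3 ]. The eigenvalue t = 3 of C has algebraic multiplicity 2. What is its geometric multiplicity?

2

C − 3I = [[-2, 0, 2], [4, 0, -4], [0, 0, 0]].
This matrix has rank 1, so its null space has dimension 3 − 1 = 2.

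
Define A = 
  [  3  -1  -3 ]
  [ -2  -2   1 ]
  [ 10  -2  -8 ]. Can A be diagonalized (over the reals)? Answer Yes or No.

No

Characteristic polynomial: p(λ) = λ^3 + 7λ^2 + 16λ + 12 = (λ + 2)^2(λ + 3).
λ = -2 has algebraic multiplicity 2; rank(A + 2I) = 2, so geometric multiplicity = 1.
Geometric multiplicity < algebraic multiplicity, so A is not diagonalizable.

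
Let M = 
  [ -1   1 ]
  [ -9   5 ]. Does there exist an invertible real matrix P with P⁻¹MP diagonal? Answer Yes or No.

No

Characteristic polynomial: p(μ) = μ^2 - 4μ + 4 = (μ - 2)^2.
μ = 2 has algebraic multiplicity 2; rank(M − 2I) = 1, so geometric multiplicity = 1.
Geometric multiplicity < algebraic multiplicity, so M is not diagonalizable.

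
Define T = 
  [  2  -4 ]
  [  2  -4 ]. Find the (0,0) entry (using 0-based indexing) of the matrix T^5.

32

Characteristic polynomial: r^2 + 2r = r(r + 2), so the eigenvalues are -2, 0.
r=-2: eigenvector (-1, -1).
r=0: eigenvector (2, 1).
P = [[-1, 2], [-1, 1]], D = diag(-2, 0), P⁻¹ = [[1, -2], [1, -1]].
T⁵ = P·diag(-32, 0)·P⁻¹ = [[32, -64], [32, -64]].
The requested entry is 32.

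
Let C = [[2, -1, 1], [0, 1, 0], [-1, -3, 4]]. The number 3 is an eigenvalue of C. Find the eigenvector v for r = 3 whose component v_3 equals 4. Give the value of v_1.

4

C − 3I = [[-1, -1, 1], [0, -2, 0], [-1, -3, 1]].
Solving (C − 3I)v = 0 gives the eigenspace spanned by (4, 0, 4).
With v_3 = 4, v = (4, 0, 4), so v_1 = 4.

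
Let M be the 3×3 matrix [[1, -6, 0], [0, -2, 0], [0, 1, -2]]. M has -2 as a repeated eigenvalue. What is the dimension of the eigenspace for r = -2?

1

M + 2I = [[3, -6, 0], [0, 0, 0], [0, 1, 0]].
This matrix has rank 2, so its null space has dimension 3 − 2 = 1.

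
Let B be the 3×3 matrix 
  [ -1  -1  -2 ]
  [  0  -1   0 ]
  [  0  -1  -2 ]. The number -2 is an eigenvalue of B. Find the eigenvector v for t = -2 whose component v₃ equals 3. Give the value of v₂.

0

B + 2I = [[1, -1, -2], [0, 1, 0], [0, -1, 0]].
Solving (B + 2I)v = 0 gives the eigenspace spanned by (6, 0, 3).
With v₃ = 3, v = (6, 0, 3), so v₂ = 0.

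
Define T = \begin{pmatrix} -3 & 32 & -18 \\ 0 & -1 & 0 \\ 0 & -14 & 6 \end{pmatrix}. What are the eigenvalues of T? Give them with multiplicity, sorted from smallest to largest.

Characteristic polynomial: p(μ) = μ^3 - 2μ^2 - 21μ - 18 = (μ - 6)(μ + 1)(μ + 3).
Roots (with multiplicity): -3, -1, 6.

-3, -1, 6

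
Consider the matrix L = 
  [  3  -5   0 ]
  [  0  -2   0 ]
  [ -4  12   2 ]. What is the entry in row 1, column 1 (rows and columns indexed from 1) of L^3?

Characteristic polynomial: s^3 - 3s^2 - 4s + 12 = (s - 3)(s - 2)(s + 2), so the eigenvalues are -2, 2, 3.
s=3: eigenvector (1, 0, -4).
s=-2: eigenvector (1, 1, -2).
s=2: eigenvector (0, 0, 1).
P = [[1, 1, 0], [0, 1, 0], [-4, -2, 1]], D = diag(3, -2, 2), P⁻¹ = [[1, -1, 0], [0, 1, 0], [4, -2, 1]].
L³ = P·diag(27, -8, 8)·P⁻¹ = [[27, -35, 0], [0, -8, 0], [-76, 108, 8]].
The requested entry is 27.

27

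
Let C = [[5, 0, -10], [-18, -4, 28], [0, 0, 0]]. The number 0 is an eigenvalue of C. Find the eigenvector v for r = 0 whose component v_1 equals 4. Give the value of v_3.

2

C = [[5, 0, -10], [-18, -4, 28], [0, 0, 0]].
Solving (C)v = 0 gives the eigenspace spanned by (4, -4, 2).
With v_1 = 4, v = (4, -4, 2), so v_3 = 2.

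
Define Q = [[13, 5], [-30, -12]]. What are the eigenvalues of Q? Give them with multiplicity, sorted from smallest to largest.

Characteristic polynomial: p(r) = r^2 - r - 6 = (r - 3)(r + 2).
Roots (with multiplicity): -2, 3.

-2, 3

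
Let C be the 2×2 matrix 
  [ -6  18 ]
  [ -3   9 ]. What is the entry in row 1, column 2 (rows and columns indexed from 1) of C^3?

Characteristic polynomial: s^2 - 3s = s(s - 3), so the eigenvalues are 0, 3.
s=3: eigenvector (-2, -1).
s=0: eigenvector (3, 1).
P = [[-2, 3], [-1, 1]], D = diag(3, 0), P⁻¹ = [[1, -3], [1, -2]].
C³ = P·diag(27, 0)·P⁻¹ = [[-54, 162], [-27, 81]].
The requested entry is 162.

162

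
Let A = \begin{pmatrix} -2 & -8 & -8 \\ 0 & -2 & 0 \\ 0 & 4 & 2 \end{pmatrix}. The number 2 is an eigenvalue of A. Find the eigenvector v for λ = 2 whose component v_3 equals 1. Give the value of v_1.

-2

A − 2I = [[-4, -8, -8], [0, -4, 0], [0, 4, 0]].
Solving (A − 2I)v = 0 gives the eigenspace spanned by (-2, 0, 1).
With v_3 = 1, v = (-2, 0, 1), so v_1 = -2.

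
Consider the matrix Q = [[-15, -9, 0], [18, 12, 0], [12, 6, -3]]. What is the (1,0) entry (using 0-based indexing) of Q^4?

-2430

Characteristic polynomial: λ^3 + 6λ^2 - 9λ - 54 = (λ - 3)(λ + 3)(λ + 6), so the eigenvalues are -6, -3, 3.
λ=-6: eigenvector (1, -1, -2).
λ=-3: eigenvector (0, 0, 1).
λ=3: eigenvector (-1, 2, 0).
P = [[1, 0, -1], [-1, 0, 2], [-2, 1, 0]], D = diag(-6, -3, 3), P⁻¹ = [[2, 1, 0], [4, 2, 1], [1, 1, 0]].
Q⁴ = P·diag(1296, 81, 81)·P⁻¹ = [[2511, 1215, 0], [-2430, -1134, 0], [-4860, -2430, 81]].
The requested entry is -2430.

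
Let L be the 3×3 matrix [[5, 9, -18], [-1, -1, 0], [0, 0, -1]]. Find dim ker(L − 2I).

1

L − 2I = [[3, 9, -18], [-1, -3, 0], [0, 0, -3]].
This matrix has rank 2, so its null space has dimension 3 − 2 = 1.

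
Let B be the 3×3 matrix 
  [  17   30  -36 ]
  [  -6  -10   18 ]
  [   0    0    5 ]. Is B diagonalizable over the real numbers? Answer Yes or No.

Yes

Characteristic polynomial: p(t) = t^3 - 12t^2 + 45t - 50 = (t - 5)^2(t - 2).
t = 5 has algebraic multiplicity 2; rank(B − 5I) = 1, so geometric multiplicity = 2.
Every eigenvalue has geometric = algebraic multiplicity, so B is diagonalizable.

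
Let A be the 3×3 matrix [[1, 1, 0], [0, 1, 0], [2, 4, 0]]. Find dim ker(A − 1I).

1

A − 1I = [[0, 1, 0], [0, 0, 0], [2, 4, -1]].
This matrix has rank 2, so its null space has dimension 3 − 2 = 1.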